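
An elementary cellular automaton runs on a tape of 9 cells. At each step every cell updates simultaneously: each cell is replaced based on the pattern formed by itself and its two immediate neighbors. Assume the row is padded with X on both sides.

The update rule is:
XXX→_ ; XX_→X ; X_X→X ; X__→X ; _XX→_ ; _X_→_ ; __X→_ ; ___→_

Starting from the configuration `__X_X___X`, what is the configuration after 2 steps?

XX__X_X__

step 1: X__X_X___
step 2: XX__X_X__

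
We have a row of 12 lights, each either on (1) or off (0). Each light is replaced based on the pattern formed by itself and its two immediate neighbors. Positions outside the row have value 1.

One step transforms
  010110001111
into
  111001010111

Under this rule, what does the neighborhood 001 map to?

1

At position 7 the neighborhood is 001; the next row has 1 there.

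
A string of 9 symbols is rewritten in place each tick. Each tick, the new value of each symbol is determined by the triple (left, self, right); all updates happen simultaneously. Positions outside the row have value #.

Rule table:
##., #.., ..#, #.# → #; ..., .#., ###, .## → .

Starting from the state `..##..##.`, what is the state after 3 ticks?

tick 1: ##.###.##
tick 2: .##..##..
tick 3: #.###.###

#.###.###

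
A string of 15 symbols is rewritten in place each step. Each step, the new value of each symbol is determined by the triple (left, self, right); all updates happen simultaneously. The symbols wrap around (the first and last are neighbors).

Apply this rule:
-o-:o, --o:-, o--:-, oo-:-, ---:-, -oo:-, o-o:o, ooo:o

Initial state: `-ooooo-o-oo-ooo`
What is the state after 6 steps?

o-ooo-ooo--o-o-
oo-o-o-o---oooo
o-oooooo----ooo
-o-oooo------oo
ooo-oo---------
-o-o-----------

-o-o-----------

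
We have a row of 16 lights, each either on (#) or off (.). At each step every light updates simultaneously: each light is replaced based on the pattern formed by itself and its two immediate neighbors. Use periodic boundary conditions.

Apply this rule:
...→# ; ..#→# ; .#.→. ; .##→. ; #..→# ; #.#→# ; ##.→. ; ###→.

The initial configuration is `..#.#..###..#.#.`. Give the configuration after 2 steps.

..#.#..###..#.#.

##.#.##...##.#.#
..#.#..###..#.#.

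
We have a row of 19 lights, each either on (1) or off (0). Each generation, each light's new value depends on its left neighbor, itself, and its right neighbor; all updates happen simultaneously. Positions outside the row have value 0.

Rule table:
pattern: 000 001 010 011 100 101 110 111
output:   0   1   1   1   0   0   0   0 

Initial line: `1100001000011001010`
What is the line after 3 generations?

generation 1: 1000011000110011010
generation 2: 1000110001100110010
generation 3: 1001100011001100110

1001100011001100110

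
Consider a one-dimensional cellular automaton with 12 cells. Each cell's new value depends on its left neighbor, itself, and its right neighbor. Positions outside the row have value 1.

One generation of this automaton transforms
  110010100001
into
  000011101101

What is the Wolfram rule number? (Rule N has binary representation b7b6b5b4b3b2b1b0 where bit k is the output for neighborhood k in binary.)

45

position 0: 111 → 0  (bit 7 = 0)
position 1: 110 → 0  (bit 6 = 0)
position 5: 101 → 1  (bit 5 = 1)
position 2: 100 → 0  (bit 4 = 0)
position 11: 011 → 1  (bit 3 = 1)
position 4: 010 → 1  (bit 2 = 1)
position 3: 001 → 0  (bit 1 = 0)
position 8: 000 → 1  (bit 0 = 1)
bits b7..b0 = 00101101 = 45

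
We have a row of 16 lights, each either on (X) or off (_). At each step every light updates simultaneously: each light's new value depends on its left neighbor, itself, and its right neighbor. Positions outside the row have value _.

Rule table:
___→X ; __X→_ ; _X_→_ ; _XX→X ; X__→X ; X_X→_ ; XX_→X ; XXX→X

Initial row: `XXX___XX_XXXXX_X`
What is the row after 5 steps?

XXXXX_XX_XXXXXXX

XXXXX_XX_XXXXX__
XXXXX_XX_XXXXXXX
XXXXX_XX_XXXXXXX  (fixed point — unchanged through step 5)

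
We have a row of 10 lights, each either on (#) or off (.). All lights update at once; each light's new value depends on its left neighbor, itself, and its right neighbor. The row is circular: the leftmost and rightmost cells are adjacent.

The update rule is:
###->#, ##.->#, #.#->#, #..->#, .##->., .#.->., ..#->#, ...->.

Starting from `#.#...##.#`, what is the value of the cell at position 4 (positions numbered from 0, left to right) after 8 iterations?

#

iteration 1: ##.#.#.##.
iteration 2: .##.#.#.##
iteration 3: #.##.#.#.#
iteration 4: ##.##.#.#.
iteration 5: .##.##.#.#
iteration 6: #.##.##.#.
iteration 7: .#.##.##.#
iteration 8: #.#.##.##.
position 4 holds #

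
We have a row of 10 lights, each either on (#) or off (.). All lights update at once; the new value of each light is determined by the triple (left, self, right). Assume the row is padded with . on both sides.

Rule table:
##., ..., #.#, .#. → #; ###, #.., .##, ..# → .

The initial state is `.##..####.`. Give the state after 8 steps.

###..#..#.

..#.....#.
#.#.###.#.
####..###.
...#....#.
##.#.##.#.
.####.###.
....##..#.
###..#..#.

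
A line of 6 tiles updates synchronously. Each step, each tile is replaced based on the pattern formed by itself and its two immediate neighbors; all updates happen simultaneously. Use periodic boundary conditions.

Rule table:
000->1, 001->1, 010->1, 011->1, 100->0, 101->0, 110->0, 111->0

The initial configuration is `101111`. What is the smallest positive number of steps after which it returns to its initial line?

001000
111011
000010
111110
100000
101111

6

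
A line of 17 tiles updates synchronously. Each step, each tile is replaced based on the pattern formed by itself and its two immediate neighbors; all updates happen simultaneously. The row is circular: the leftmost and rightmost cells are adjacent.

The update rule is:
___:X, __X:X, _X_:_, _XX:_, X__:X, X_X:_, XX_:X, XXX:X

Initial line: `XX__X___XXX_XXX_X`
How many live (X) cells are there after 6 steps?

11

XXXX_XXX_XX__XX__
_XXX__XX__XXX_XXX
__XXXX_XXX_XX__XX
XX_XXX__XX__XXX_X
XX__XXXX_XXX_XX__
_XXX_XXX__XX__XXX
count of X: 11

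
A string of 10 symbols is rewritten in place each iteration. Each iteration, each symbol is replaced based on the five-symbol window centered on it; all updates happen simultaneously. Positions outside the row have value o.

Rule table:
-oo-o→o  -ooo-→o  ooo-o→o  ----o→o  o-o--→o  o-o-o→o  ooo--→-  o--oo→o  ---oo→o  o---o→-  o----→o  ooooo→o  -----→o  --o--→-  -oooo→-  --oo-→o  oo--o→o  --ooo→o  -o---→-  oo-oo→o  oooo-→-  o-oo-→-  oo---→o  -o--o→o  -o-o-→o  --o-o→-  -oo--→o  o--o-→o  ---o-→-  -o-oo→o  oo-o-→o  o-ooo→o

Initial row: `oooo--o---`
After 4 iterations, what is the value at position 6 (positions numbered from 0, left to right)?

oo--oo---o
--ooooo-oo
ooo-o-ooo-
o-oooooooo
position 6 holds o

o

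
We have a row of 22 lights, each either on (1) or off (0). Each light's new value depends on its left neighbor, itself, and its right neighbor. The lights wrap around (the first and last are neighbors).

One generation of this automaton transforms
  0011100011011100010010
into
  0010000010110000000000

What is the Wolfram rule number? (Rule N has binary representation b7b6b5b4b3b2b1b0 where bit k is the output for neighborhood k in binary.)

position 3: 111 → 0  (bit 7 = 0)
position 4: 110 → 0  (bit 6 = 0)
position 10: 101 → 1  (bit 5 = 1)
position 5: 100 → 0  (bit 4 = 0)
position 2: 011 → 1  (bit 3 = 1)
position 17: 010 → 0  (bit 2 = 0)
position 1: 001 → 0  (bit 1 = 0)
position 0: 000 → 0  (bit 0 = 0)
bits b7..b0 = 00101000 = 40

40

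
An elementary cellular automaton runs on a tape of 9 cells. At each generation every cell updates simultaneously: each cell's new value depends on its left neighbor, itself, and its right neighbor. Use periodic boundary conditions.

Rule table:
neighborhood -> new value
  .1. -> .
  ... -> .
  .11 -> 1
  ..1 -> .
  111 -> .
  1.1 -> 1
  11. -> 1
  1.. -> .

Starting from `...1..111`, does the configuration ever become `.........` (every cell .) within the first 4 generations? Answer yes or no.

yes

......1.1
.......1.
.........
all cells are . at generation 3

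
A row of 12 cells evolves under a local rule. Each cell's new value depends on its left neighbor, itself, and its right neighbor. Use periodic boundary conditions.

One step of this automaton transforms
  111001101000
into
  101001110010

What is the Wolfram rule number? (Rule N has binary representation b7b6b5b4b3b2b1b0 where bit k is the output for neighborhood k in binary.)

105

position 1: 111 → 0  (bit 7 = 0)
position 2: 110 → 1  (bit 6 = 1)
position 7: 101 → 1  (bit 5 = 1)
position 3: 100 → 0  (bit 4 = 0)
position 0: 011 → 1  (bit 3 = 1)
position 8: 010 → 0  (bit 2 = 0)
position 4: 001 → 0  (bit 1 = 0)
position 10: 000 → 1  (bit 0 = 1)
bits b7..b0 = 01101001 = 105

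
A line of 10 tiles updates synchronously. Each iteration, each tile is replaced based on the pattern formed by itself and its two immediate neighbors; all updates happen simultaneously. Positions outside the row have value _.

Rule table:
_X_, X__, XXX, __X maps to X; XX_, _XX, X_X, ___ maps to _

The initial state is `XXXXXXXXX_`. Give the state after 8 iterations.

_XXXXXXX_X
X_XXXXX__X
X__XXX_XXX
XXX_X___X_
_X__XX_XXX
XXXX____X_
_XX_X__XXX
X___XXX_X_

X___XXX_X_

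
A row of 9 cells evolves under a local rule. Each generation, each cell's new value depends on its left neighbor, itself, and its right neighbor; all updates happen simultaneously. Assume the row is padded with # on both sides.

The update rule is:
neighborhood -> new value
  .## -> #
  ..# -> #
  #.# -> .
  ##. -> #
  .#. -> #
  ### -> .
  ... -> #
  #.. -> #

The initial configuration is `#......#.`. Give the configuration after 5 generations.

########.

########.
.......#.
########.  (repeats generation 1; period 2)
generation 5: ########.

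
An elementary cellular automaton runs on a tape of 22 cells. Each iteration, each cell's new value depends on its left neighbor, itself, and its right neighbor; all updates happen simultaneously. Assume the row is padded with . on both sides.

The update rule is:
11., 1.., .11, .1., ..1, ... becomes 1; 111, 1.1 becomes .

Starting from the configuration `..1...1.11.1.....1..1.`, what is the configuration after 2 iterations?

1.....1.11.1.........1

iteration 1: 1111111.11.11111111111
iteration 2: 1.....1.11.1.........1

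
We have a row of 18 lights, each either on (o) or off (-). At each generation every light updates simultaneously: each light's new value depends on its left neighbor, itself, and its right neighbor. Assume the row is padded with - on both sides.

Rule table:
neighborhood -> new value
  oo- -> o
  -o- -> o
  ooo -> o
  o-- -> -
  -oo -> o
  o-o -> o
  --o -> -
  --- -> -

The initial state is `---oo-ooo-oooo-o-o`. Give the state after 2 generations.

---ooooooooooooooo
---ooooooooooooooo

---ooooooooooooooo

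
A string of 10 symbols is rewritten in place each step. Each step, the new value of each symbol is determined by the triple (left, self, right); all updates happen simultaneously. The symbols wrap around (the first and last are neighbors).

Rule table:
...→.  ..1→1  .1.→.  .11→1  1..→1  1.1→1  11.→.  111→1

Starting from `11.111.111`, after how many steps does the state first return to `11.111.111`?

1.111.1111
.111.11111
111.11111.
11.11111.1
1.11111.11
.11111.111
11111.111.
1111.111.1
111.111.11
11.111.111

10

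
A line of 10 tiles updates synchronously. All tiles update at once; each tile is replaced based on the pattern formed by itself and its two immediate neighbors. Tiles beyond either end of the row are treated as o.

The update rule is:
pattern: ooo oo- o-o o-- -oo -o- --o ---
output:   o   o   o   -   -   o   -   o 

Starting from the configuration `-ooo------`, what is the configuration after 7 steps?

step 1: o-oo-oooo-
step 2: oo-oo-oooo
step 3: ooo-oo-ooo
step 4: oooo-oo-oo
step 5: ooooo-oo-o
step 6: oooooo-oo-
step 7: ooooooo-oo

ooooooo-oo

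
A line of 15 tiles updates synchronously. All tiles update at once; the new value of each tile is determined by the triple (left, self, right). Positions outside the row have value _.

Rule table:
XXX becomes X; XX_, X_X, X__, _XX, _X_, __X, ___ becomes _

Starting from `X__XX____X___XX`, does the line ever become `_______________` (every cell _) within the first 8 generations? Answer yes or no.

yes

generation 1: _______________
all cells are _ at generation 1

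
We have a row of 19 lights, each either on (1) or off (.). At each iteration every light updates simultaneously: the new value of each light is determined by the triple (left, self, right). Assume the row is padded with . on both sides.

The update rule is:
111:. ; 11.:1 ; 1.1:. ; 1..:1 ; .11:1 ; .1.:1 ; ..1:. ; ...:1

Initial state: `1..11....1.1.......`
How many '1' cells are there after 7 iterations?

11

11.11111.1.11111111
11.1...1.1.1......1
11.111.1.1.111111.1
11.1.1.1.1.1....1.1
11.1.1.1.1.1111.1.1
11.1.1.1.1.1..1.1.1
11.1.1.1.1.11.1.1.1
count of 1: 11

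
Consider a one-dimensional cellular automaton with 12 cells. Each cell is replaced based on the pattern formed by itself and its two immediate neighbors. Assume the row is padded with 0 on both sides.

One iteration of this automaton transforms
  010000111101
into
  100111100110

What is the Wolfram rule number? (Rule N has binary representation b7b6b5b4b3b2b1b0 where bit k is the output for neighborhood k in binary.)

position 7: 111 → 0  (bit 7 = 0)
position 9: 110 → 1  (bit 6 = 1)
position 10: 101 → 1  (bit 5 = 1)
position 2: 100 → 0  (bit 4 = 0)
position 6: 011 → 1  (bit 3 = 1)
position 1: 010 → 0  (bit 2 = 0)
position 0: 001 → 1  (bit 1 = 1)
position 3: 000 → 1  (bit 0 = 1)
bits b7..b0 = 01101011 = 107

107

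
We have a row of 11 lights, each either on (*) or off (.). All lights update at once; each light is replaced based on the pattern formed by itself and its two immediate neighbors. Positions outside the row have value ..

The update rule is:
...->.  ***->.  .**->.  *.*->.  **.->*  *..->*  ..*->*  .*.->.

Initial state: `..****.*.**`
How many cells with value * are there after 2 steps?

5

step 1: .*...*....*
step 2: *.*.*.*..*.
count of *: 5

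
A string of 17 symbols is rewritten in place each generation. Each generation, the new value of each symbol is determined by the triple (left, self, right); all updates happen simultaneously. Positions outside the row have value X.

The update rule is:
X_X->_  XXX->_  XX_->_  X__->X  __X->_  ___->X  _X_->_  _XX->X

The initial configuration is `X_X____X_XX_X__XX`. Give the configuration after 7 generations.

____XXXXXX____XX_

generation 1: ___XXX___X___X_X_
generation 2: XX_X__XX__XX_____
generation 3: ____X_X_X_X_XXXX_
generation 4: XXX_________X____
generation 5: ___XXXXXXXX__XXX_
generation 6: XX_X_______X_X___
generation 7: ____XXXXXX____XX_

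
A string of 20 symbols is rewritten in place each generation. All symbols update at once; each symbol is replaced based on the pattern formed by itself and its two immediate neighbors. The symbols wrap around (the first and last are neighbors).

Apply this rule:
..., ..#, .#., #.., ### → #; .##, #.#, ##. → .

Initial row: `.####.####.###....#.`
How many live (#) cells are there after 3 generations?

#.##...##...#.######
....###..####..#####
####.#.##.##.##.###.
count of #: 14

14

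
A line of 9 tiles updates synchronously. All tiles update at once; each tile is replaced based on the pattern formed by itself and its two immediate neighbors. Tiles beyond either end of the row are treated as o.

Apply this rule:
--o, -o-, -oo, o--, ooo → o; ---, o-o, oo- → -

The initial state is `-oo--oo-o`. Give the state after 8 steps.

step 1: -o-ooo--o
step 2: -o-oo-ooo
step 3: -o-o--ooo
step 4: -o-oooooo
step 5: -o-oooooo  (fixed point — unchanged through step 8)

-o-oooooo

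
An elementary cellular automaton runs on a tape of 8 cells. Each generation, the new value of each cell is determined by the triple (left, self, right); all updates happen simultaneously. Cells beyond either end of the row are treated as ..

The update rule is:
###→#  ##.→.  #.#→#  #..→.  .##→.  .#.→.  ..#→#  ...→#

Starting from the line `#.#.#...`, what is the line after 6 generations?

##..#..#

.#.#..##
#.#..#..
.#..#..#
#..#..#.
..#..#..
##..#..#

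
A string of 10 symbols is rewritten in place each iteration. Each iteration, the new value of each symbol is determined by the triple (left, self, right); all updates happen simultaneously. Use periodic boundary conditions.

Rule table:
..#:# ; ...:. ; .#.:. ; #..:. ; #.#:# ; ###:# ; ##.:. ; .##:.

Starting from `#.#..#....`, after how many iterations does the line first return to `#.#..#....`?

10

iteration 1: .#..#....#
iteration 2: #..#....#.
iteration 3: ..#....#.#
iteration 4: .#....#.#.
iteration 5: #....#.#..
iteration 6: ....#.#..#
iteration 7: ...#.#..#.
iteration 8: ..#.#..#..
iteration 9: .#.#..#...
iteration 10: #.#..#....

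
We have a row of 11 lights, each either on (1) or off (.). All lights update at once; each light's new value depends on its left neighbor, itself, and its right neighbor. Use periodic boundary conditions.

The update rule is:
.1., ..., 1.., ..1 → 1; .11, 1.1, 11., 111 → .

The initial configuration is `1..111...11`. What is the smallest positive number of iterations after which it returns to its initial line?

.11...111..
1..111...11

2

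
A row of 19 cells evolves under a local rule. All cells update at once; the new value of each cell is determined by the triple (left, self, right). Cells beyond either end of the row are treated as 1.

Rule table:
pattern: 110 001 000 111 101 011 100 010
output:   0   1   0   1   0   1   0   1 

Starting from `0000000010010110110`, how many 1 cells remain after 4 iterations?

8

0000000110110100100
0000001100100101101
0000011001101101001
0000110011001001011
count of 1: 8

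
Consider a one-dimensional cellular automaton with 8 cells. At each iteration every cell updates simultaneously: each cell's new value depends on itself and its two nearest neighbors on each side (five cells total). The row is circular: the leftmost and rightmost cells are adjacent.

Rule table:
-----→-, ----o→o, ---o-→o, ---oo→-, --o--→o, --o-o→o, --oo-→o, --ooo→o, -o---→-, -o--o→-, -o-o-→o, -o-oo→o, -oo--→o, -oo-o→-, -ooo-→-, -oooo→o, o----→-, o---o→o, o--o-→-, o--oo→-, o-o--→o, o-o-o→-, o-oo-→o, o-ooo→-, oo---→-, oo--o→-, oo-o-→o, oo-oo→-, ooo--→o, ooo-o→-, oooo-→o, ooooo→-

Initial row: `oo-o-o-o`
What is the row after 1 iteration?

--o-o-o-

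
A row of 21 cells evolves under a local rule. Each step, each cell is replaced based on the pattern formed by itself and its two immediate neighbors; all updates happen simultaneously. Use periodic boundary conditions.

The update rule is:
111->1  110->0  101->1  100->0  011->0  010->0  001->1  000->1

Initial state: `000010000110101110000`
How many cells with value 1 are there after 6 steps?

9

111100111001010100111
111001010010101001011
110010100101010010101
100101001010100101010
001010010101001010101
010100101010010101010
count of 1: 9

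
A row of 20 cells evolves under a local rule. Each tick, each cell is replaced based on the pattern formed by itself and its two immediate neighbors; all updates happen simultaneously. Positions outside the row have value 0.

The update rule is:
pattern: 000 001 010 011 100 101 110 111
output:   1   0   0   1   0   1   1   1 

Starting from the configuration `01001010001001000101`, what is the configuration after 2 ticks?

11110000001111000000

00000100100000010010
11110000001111000000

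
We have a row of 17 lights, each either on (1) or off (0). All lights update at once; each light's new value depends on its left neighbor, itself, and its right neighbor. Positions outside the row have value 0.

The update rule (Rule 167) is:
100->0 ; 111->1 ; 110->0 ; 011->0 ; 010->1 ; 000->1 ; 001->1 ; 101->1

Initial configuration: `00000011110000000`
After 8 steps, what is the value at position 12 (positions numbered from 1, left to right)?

1

step 1: 11111101100111111
step 2: 01111010001011110
step 3: 10110110111101100
step 4: 11001001011010001
step 5: 00011011100110111
step 6: 11100101001001010
step 7: 01001111011011110
step 8: 11010110100101100
position 12 holds 1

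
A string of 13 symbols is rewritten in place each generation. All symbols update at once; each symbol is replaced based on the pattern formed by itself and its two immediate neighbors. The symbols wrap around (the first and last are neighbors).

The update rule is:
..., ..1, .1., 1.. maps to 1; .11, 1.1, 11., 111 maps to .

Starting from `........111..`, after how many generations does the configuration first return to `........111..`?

11111111...11
........111..

2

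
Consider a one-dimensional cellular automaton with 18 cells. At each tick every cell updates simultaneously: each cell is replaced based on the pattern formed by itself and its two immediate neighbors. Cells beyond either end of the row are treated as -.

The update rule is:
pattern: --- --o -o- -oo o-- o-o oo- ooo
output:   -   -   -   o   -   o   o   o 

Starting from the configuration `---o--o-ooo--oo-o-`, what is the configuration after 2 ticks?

-------oooo--ooo--

-------oooo--ooo--
-------oooo--ooo--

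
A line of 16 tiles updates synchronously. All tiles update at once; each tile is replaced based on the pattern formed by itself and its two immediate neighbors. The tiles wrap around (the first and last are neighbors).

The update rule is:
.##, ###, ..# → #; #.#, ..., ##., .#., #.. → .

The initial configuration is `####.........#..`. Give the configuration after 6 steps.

###.........#..#
##.........#..##
#.........#..###
.........#..####
........#..####.
.......#..####..

.......#..####..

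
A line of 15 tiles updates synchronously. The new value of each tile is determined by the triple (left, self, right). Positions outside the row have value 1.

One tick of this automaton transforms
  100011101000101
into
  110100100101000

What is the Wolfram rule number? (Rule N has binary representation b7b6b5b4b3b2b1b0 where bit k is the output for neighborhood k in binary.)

82

position 5: 111 → 0  (bit 7 = 0)
position 0: 110 → 1  (bit 6 = 1)
position 7: 101 → 0  (bit 5 = 0)
position 1: 100 → 1  (bit 4 = 1)
position 4: 011 → 0  (bit 3 = 0)
position 8: 010 → 0  (bit 2 = 0)
position 3: 001 → 1  (bit 1 = 1)
position 2: 000 → 0  (bit 0 = 0)
bits b7..b0 = 01010010 = 82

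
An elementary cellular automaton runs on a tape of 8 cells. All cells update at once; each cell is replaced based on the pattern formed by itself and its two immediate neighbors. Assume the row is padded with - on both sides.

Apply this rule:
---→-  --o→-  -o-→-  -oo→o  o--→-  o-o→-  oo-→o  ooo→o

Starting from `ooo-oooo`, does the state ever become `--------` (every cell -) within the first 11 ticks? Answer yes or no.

no

tick 1: ooo-oooo  (fixed point — unchanged through tick 11)
tick 11 is ooo-oooo, still not uniform -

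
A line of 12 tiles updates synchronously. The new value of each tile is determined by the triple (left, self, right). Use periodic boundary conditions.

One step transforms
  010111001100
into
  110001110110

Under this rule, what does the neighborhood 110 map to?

At position 5 the neighborhood is 110; the next row has 1 there.

1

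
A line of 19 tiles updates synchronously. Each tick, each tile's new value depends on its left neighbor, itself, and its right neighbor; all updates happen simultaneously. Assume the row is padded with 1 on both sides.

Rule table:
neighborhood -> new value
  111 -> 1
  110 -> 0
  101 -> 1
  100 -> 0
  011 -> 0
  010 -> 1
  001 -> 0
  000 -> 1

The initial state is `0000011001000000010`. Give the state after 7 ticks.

tick 1: 0111000001011111011
tick 2: 1010011101101110101
tick 3: 0110001010010101110
tick 4: 1000101110011110101
tick 5: 0010110100001101110
tick 6: 0011001101100010101
tick 7: 0000000010001011110

0000000010001011110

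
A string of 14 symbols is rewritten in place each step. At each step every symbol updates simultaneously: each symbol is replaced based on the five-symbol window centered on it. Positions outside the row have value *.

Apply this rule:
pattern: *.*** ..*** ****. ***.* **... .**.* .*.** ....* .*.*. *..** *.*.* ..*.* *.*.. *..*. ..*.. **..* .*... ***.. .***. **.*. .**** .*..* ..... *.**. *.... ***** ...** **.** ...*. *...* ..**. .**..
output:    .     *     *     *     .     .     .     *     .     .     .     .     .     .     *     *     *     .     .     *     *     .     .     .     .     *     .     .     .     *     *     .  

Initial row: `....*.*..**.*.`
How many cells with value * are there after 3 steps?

5

..*......*.*..
*.**...*......
*....*.**...*.
count of *: 5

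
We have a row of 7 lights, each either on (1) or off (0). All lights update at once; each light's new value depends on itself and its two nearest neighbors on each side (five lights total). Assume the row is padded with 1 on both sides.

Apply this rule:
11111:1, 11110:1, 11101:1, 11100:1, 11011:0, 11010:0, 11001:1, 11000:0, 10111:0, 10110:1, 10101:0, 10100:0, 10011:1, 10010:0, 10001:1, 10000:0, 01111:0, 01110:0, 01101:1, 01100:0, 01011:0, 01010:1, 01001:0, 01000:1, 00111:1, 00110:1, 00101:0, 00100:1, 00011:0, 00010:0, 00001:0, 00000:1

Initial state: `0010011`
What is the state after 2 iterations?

1010110
1000110

1000110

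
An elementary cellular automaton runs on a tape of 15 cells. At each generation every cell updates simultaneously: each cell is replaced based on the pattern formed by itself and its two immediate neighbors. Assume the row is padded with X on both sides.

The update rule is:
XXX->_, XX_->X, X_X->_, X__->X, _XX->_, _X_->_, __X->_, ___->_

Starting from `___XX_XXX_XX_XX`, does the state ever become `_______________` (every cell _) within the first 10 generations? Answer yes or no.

no

generation 1: X___X___X__X___
generation 2: XX___X___X__X__
generation 3: _XX___X___X__X_
generation 4: __XX___X___X___
generation 5: X__XX___X___X__
generation 6: XX__XX___X___X_
generation 7: _XX__XX___X____
generation 8: __XX__XX___X___
generation 9: X__XX__XX___X__
generation 10: XX__XX__XX___X_
generation 10 is XX__XX__XX___X_, still not uniform _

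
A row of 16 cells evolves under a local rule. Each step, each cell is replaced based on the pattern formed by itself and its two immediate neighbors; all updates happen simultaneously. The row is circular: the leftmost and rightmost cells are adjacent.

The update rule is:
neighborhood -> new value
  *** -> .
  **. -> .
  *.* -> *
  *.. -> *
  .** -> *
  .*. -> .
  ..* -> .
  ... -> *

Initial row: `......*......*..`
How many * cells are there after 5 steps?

8

step 1: *****..*****..**
step 2: .....*.*....*.*.
step 3: ****..*.***..*.*
step 4: ....*..**..*..**
step 5: ***..*.*.*..*.*.
count of *: 8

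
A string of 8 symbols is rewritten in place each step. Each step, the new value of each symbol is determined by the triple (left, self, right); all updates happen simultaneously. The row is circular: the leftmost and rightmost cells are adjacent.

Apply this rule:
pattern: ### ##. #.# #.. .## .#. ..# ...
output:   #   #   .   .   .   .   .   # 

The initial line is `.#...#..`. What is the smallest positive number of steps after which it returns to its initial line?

...#...#
.#...#..

2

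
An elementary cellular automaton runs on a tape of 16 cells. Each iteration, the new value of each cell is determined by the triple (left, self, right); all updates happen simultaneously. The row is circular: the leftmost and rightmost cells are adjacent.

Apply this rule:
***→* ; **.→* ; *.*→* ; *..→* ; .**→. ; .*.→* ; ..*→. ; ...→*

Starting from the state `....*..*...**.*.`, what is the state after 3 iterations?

*****.**.***..**

***.**.***..****
****.**.***..***
*****.**.***..**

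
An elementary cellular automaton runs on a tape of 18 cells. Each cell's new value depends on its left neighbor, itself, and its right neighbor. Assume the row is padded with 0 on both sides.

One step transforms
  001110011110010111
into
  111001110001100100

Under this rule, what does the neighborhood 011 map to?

At position 2 the neighborhood is 011; the next row has 1 there.

1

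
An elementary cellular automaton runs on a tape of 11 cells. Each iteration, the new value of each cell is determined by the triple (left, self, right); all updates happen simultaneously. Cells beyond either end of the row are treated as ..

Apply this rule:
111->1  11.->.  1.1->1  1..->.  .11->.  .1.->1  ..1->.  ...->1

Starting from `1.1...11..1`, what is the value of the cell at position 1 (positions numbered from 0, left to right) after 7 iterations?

.

111.1.....1
.1.11.111.1
.11..1.1.11
.....1111..
1111..11..1
.11.......1
....11111.1
position 1 holds .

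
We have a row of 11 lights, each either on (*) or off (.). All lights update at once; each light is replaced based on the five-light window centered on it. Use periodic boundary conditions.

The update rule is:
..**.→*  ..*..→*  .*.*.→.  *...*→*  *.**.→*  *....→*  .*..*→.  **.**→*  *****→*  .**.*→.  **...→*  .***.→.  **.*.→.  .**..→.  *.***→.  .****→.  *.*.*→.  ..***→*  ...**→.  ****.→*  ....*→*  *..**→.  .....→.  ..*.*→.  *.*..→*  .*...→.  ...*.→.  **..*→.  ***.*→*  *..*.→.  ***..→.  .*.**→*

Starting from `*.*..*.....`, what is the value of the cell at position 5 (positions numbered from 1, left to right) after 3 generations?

*

..*..*.*.*.
*.*......*.
..*.*..*...
position 5 holds *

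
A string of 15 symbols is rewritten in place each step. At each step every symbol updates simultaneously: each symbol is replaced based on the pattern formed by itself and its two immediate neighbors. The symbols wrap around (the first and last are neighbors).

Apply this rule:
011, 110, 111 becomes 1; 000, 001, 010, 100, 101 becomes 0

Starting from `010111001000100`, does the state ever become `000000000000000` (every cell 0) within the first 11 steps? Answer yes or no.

000111000000000
000111000000000  (fixed point — unchanged through step 11)
step 11 is 000111000000000, still not uniform 0

no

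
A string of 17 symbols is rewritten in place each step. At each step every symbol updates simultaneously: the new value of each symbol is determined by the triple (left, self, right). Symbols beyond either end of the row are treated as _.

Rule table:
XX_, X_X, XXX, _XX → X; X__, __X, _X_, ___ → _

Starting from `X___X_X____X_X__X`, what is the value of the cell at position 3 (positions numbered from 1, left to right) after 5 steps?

_

_____X______X____
_________________
_________________  (fixed point — unchanged through step 5)
position 3 holds _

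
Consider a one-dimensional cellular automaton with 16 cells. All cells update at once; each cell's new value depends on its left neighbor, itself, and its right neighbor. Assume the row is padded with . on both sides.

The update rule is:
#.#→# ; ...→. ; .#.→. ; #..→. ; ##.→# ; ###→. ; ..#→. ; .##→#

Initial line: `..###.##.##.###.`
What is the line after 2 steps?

step 1: ..#.#########.#.
step 2: ...##.......##..

...##.......##..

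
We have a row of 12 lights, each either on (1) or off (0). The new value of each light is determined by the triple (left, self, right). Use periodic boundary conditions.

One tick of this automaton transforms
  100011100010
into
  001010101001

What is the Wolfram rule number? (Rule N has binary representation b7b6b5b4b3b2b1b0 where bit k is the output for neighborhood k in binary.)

105

position 5: 111 → 0  (bit 7 = 0)
position 6: 110 → 1  (bit 6 = 1)
position 11: 101 → 1  (bit 5 = 1)
position 1: 100 → 0  (bit 4 = 0)
position 4: 011 → 1  (bit 3 = 1)
position 0: 010 → 0  (bit 2 = 0)
position 3: 001 → 0  (bit 1 = 0)
position 2: 000 → 1  (bit 0 = 1)
bits b7..b0 = 01101001 = 105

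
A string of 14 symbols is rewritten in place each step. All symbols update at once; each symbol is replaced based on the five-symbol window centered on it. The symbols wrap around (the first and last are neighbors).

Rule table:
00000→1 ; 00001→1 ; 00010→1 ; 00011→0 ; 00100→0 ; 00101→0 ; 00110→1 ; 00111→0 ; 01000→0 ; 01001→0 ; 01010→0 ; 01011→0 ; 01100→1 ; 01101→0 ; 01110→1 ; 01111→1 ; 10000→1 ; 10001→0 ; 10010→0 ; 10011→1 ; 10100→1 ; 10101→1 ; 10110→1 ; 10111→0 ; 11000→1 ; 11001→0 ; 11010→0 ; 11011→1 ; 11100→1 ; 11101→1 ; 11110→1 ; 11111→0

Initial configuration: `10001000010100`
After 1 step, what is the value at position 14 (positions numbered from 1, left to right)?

step 1: 00010011100100
position 14 holds 0

0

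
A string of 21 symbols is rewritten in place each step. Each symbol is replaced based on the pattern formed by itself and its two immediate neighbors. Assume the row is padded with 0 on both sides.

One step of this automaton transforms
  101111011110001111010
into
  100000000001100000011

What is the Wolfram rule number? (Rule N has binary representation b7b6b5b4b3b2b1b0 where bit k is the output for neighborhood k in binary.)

position 3: 111 → 0  (bit 7 = 0)
position 5: 110 → 0  (bit 6 = 0)
position 1: 101 → 0  (bit 5 = 0)
position 11: 100 → 1  (bit 4 = 1)
position 2: 011 → 0  (bit 3 = 0)
position 0: 010 → 1  (bit 2 = 1)
position 13: 001 → 0  (bit 1 = 0)
position 12: 000 → 1  (bit 0 = 1)
bits b7..b0 = 00010101 = 21

21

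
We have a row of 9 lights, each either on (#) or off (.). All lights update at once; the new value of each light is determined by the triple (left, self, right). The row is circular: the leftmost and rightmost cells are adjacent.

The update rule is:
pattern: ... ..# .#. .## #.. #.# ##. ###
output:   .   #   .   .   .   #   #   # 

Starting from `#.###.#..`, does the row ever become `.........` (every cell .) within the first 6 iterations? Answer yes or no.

no

iteration 1: .#.###..#
iteration 2: #.#.##.#.
iteration 3: .#.#.##.#
iteration 4: #.#.#.##.
iteration 5: .#.#.#.##
iteration 6: #.#.#.#.#
iteration 6 is #.#.#.#.#, still not uniform .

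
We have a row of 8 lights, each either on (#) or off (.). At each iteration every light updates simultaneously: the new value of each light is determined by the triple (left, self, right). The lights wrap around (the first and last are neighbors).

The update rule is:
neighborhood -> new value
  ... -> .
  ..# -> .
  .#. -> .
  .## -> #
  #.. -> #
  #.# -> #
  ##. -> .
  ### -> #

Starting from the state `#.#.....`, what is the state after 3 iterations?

.#.#....
..#.#...
...#.#..

...#.#..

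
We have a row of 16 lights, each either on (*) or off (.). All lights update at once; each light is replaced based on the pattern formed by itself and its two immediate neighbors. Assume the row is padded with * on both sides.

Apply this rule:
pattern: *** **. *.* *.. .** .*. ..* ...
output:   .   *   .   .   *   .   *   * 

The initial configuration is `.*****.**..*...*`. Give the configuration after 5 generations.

.*...*.**.*..***
...**..**...**..
.****.***.****.*
.*..*.*.*.*..*.*
...*........*..*

...*........*..*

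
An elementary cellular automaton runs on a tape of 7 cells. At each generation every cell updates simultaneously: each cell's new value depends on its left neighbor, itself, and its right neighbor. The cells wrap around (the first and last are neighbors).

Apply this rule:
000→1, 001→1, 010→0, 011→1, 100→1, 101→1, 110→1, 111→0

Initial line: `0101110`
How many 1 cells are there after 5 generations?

3

generation 1: 1011011
generation 2: 1111110
generation 3: 1000011
generation 4: 1111110  (repeats generation 2; period 2)
generation 5: 1000011
count of 1: 3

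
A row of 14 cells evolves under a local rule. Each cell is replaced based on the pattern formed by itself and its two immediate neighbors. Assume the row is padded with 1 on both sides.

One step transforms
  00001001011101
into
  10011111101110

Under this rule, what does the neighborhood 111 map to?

At position 10 the neighborhood is 111; the next row has 1 there.

1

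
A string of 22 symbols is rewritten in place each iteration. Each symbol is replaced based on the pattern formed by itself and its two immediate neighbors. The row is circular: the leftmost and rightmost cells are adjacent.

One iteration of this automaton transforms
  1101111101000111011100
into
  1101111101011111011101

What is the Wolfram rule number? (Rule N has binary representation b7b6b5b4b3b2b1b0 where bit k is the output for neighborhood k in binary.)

position 4: 111 → 1  (bit 7 = 1)
position 1: 110 → 1  (bit 6 = 1)
position 2: 101 → 0  (bit 5 = 0)
position 10: 100 → 0  (bit 4 = 0)
position 0: 011 → 1  (bit 3 = 1)
position 9: 010 → 1  (bit 2 = 1)
position 12: 001 → 1  (bit 1 = 1)
position 11: 000 → 1  (bit 0 = 1)
bits b7..b0 = 11001111 = 207

207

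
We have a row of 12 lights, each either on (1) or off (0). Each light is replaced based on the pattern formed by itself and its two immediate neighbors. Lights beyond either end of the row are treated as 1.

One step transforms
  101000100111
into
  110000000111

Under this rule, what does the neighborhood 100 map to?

0

At position 3 the neighborhood is 100; the next row has 0 there.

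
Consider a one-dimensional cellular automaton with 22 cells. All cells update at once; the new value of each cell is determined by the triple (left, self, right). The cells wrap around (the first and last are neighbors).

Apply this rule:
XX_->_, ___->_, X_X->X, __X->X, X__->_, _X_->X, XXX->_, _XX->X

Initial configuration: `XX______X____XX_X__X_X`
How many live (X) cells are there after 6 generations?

_______XX___XX_XX_XXXX
______XX___XX_XX_XX___
_____XX___XX_XX_XX____
____XX___XX_XX_XX_____
___XX___XX_XX_XX______
__XX___XX_XX_XX_______
count of X: 8

8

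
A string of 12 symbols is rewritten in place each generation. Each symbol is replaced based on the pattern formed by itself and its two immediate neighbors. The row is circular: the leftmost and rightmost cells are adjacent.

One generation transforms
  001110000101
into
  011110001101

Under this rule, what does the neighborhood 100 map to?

0

At position 0 the neighborhood is 100; the next row has 0 there.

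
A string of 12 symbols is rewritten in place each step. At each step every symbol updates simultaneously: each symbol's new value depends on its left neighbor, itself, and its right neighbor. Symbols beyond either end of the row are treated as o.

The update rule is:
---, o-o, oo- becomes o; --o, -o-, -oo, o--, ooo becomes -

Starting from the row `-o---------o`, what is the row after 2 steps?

o--------o--

o--ooooooo--
o--------o--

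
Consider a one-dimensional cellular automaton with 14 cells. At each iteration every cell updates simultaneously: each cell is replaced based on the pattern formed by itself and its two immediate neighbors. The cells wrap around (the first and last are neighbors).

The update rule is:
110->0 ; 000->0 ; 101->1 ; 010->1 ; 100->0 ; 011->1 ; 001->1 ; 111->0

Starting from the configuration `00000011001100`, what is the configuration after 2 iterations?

00001100110000

iteration 1: 00000110011000
iteration 2: 00001100110000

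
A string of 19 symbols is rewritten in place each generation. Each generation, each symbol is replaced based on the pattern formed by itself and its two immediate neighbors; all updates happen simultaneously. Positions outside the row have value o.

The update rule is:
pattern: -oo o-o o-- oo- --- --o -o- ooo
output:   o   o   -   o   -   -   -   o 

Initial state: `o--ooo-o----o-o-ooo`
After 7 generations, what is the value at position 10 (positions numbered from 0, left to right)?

-

o--oooo------o-oooo
o--oooo-------ooooo
o--oooo-------ooooo  (fixed point — unchanged through generation 7)
position 10 holds -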